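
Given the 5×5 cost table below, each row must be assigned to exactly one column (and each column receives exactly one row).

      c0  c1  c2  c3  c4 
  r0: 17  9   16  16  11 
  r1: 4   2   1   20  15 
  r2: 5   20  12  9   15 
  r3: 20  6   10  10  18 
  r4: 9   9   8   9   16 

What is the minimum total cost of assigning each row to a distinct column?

optimal assignment: row0→col4 (cost 11), row1→col2 (cost 1), row2→col0 (cost 5), row3→col1 (cost 6), row4→col3 (cost 9)
total = 11 + 1 + 5 + 6 + 9 = 32

Minimum assignment cost: 32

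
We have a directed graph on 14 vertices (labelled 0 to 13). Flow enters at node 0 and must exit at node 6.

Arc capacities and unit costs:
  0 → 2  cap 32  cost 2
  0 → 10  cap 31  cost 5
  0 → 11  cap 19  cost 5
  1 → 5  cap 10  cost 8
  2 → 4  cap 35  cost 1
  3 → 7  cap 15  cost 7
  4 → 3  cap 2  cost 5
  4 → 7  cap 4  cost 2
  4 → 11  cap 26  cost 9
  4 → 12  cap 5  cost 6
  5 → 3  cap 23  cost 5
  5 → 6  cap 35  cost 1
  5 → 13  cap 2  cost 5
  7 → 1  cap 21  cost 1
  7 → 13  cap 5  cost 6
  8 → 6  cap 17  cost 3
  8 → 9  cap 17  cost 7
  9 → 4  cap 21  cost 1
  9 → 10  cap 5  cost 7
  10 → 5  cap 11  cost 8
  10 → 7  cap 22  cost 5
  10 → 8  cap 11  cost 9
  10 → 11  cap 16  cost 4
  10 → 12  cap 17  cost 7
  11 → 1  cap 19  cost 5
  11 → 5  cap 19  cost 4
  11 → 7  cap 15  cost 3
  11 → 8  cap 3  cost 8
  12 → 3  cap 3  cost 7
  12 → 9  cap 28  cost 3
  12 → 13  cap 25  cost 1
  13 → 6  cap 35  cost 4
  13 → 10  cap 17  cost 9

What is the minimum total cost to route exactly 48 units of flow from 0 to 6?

Minimum cost for 48 units: 627

shortest-cost path #1: 0→11→5→6 push 19 @ unit cost 10 (adds 190)
shortest-cost path #2: 0→2→4→12→13→6 push 5 @ unit cost 14 (adds 70)
shortest-cost path #3: 0→10→5→6 push 11 @ unit cost 14 (adds 154)
shortest-cost path #4: 0→2→4→7→13→6 push 4 @ unit cost 15 (adds 60)
shortest-cost path #5: 0→10→12→13→6 push 9 @ unit cost 17 (adds 153)
total cost = 627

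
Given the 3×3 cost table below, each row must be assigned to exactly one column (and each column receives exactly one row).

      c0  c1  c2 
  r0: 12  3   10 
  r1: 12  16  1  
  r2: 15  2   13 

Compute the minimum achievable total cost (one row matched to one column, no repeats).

optimal assignment: row0→col0 (cost 12), row1→col2 (cost 1), row2→col1 (cost 2)
total = 12 + 1 + 2 = 15

Minimum assignment cost: 15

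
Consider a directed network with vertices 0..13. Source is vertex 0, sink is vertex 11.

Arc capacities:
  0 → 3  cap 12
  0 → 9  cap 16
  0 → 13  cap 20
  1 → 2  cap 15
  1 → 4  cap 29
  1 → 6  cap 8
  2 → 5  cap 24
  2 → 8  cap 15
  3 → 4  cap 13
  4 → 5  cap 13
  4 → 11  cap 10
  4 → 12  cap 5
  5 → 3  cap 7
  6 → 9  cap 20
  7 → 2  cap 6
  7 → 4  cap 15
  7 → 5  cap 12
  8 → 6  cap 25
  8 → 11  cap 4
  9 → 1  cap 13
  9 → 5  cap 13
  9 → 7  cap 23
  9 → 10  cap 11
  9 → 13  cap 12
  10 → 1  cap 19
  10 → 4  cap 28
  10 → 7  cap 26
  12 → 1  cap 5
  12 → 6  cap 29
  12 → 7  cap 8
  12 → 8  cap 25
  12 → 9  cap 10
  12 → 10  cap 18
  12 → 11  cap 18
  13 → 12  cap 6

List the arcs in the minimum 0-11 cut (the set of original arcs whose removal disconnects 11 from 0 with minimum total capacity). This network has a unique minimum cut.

Min-cut arcs: {(4,11), (4,12), (8,11), (13,12)} (total capacity 25)

augment #1: 0→3→4→11 push 10
augment #2: 0→13→12→11 push 6
augment #3: 0→3→4→12→11 push 2
augment #4: 0→9→1→2→8→11 push 4
augment #5: 0→9→1→4→12→11 push 3
max flow = 25; residual-reachable set from 0 gives S-side
cut edges (S→T): {(4,11), (4,12), (8,11), (13,12)} total cap 25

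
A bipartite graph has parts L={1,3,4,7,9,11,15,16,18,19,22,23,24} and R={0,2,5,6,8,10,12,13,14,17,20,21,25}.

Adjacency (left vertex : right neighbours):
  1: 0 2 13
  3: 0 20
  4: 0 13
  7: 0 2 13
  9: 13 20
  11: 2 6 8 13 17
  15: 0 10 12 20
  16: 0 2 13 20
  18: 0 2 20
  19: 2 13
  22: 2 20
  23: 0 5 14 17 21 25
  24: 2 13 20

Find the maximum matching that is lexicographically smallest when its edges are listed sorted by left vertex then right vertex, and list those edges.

Lex-smallest maximum matching: {(1,0), (3,20), (4,13), (7,2), (11,6), (15,10), (23,5)}

|M| = 7 (so the lex-smallest maximum matching has 7 edges)
process left vertices in ascending order; for each, take the smallest-labelled available neighbour that still permits 7 edges overall, or leave it unmatched if none does
lex-smallest matching: {1-0, 3-20, 4-13, 7-2, 11-6, 15-10, 23-5}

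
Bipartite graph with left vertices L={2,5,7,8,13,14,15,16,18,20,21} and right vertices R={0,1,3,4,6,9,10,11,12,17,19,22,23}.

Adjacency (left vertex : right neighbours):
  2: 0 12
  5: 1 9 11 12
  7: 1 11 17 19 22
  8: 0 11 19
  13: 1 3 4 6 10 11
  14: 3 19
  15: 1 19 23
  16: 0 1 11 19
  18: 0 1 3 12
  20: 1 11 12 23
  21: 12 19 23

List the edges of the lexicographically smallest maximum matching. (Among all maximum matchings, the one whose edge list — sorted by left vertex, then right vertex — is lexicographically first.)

Lex-smallest maximum matching: {(2,0), (5,9), (7,17), (8,11), (13,4), (14,3), (15,1), (16,19), (18,12), (20,23)}

|M| = 10 (so the lex-smallest maximum matching has 10 edges)
process left vertices in ascending order; for each, take the smallest-labelled available neighbour that still permits 10 edges overall, or leave it unmatched if none does
lex-smallest matching: {2-0, 5-9, 7-17, 8-11, 13-4, 14-3, 15-1, 16-19, 18-12, 20-23}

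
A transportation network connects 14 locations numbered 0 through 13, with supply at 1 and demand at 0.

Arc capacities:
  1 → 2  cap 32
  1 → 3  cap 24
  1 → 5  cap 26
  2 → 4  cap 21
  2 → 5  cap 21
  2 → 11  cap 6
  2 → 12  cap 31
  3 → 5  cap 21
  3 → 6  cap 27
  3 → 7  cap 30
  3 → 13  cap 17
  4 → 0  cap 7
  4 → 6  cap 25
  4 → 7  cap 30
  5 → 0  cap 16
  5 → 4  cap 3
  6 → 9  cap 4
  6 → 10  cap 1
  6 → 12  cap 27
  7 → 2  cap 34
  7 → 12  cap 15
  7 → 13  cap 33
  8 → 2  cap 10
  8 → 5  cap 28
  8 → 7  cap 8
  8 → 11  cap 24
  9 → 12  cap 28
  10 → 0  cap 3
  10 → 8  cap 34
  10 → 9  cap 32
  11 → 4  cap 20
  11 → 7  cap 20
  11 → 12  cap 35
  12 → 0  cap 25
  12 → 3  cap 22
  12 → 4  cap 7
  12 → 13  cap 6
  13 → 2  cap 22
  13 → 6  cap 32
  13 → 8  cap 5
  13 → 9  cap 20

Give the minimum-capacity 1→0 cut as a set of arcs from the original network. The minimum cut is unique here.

augment #1: 1→5→0 push 16
augment #2: 1→2→4→0 push 7
augment #3: 1→2→12→0 push 25
augment #4: 1→3→6→10→0 push 1
max flow = 49; residual-reachable set from 1 gives S-side
cut edges (S→T): {(4,0), (5,0), (6,10), (12,0)} total cap 49

Min-cut arcs: {(4,0), (5,0), (6,10), (12,0)} (total capacity 49)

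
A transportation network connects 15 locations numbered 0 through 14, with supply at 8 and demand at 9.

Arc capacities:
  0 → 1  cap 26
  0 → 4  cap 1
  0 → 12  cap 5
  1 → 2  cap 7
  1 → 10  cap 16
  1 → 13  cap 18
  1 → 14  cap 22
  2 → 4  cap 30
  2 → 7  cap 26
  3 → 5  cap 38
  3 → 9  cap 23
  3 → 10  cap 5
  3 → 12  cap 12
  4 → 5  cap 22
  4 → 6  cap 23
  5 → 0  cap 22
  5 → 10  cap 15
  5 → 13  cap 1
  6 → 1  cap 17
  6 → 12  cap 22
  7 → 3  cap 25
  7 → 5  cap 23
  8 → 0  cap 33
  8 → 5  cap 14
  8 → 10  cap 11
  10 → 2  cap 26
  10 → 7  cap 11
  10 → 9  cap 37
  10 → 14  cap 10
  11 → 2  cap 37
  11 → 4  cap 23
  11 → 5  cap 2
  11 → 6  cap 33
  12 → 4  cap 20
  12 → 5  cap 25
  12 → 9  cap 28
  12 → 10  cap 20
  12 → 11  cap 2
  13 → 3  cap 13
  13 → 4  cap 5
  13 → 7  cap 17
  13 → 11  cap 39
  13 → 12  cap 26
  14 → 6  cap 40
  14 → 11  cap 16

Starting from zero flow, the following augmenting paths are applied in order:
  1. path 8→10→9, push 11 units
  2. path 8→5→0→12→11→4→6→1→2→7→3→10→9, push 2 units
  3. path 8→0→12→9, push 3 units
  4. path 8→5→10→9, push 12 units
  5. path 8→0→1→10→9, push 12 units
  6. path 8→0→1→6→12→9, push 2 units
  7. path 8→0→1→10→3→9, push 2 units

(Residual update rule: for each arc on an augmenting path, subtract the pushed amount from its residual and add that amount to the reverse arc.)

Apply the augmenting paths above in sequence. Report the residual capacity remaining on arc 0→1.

Residual capacity of (0,1): 10

after path 1 (8→10→9, push 11): res(0,1)=26
after path 2 (8→5→0→12→11→4→6→1→2→7→3→10→9, push 2): res(0,1)=26
after path 3 (8→0→12→9, push 3): res(0,1)=26
after path 4 (8→5→10→9, push 12): res(0,1)=26
after path 5 (8→0→1→10→9, push 12): res(0,1)=14
after path 6 (8→0→1→6→12→9, push 2): res(0,1)=12
after path 7 (8→0→1→10→3→9, push 2): res(0,1)=10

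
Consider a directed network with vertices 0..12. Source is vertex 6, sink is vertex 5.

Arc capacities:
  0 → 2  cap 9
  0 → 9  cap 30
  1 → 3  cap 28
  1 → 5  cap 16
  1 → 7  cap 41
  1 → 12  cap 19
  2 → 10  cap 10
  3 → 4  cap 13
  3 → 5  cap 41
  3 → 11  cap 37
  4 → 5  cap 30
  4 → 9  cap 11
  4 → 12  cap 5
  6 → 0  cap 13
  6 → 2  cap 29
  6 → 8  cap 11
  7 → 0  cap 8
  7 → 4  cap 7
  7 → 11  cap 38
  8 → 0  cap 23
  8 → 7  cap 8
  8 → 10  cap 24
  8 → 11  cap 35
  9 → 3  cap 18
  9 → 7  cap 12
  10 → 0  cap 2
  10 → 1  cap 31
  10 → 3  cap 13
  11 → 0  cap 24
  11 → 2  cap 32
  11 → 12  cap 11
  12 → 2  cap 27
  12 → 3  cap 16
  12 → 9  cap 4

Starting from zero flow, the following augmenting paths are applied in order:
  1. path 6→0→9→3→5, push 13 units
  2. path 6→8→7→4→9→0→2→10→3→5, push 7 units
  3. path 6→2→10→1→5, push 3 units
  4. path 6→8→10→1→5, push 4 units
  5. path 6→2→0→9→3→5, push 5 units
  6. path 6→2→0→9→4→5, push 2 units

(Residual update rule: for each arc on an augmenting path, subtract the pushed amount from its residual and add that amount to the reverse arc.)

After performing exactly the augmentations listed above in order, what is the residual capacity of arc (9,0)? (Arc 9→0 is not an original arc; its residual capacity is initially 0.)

after path 1 (6→0→9→3→5, push 13): res(9,0)=13
after path 2 (6→8→7→4→9→0→2→10→3→5, push 7): res(9,0)=6
after path 3 (6→2→10→1→5, push 3): res(9,0)=6
after path 4 (6→8→10→1→5, push 4): res(9,0)=6
after path 5 (6→2→0→9→3→5, push 5): res(9,0)=11
after path 6 (6→2→0→9→4→5, push 2): res(9,0)=13

Residual capacity of (9,0): 13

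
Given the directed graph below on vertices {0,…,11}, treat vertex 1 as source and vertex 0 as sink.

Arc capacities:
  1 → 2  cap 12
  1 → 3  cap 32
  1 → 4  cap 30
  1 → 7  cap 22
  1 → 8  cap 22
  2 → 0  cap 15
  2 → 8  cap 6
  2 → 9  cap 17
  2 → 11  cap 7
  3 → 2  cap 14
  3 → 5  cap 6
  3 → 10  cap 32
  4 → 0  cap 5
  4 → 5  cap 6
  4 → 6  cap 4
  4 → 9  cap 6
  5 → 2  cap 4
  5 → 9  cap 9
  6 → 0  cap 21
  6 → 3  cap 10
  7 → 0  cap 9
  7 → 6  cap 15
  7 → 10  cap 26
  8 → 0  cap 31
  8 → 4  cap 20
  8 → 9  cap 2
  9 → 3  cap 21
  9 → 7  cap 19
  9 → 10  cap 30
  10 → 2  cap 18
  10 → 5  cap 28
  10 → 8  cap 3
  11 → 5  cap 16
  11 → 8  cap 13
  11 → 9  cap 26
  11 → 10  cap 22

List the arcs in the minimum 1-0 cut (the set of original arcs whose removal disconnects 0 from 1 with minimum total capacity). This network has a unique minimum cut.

augment #1: 1→2→0 push 12
augment #2: 1→4→0 push 5
augment #3: 1→7→0 push 9
augment #4: 1→8→0 push 22
augment #5: 1→3→2→0 push 3
augment #6: 1→4→6→0 push 4
augment #7: 1→7→6→0 push 13
augment #8: 1→3→2→8→0 push 6
augment #9: 1→3→10→8→0 push 3
augment #10: 1→4→9→7→6→0 push 2
max flow = 79; residual-reachable set from 1 gives S-side
cut edges (S→T): {(2,0), (4,0), (4,6), (7,0), (7,6), (8,0)} total cap 79

Min-cut arcs: {(2,0), (4,0), (4,6), (7,0), (7,6), (8,0)} (total capacity 79)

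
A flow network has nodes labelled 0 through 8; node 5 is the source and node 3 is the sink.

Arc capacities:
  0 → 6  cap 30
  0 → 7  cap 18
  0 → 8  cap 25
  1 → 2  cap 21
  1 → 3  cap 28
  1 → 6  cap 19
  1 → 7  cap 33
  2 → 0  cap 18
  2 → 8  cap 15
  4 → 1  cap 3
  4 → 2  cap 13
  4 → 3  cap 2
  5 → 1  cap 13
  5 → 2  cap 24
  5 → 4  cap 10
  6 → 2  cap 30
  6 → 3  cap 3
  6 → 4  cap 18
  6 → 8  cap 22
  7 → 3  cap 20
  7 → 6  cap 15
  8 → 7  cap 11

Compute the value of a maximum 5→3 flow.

Maximum flow value: 41

augment #1: 5→1→3 bottleneck 13, total now 13
augment #2: 5→4→3 bottleneck 2, total now 15
augment #3: 5→4→1→3 bottleneck 3, total now 18
augment #4: 5→2→0→6→3 bottleneck 3, total now 21
augment #5: 5→2→0→7→3 bottleneck 15, total now 36
augment #6: 5→2→8→7→3 bottleneck 5, total now 41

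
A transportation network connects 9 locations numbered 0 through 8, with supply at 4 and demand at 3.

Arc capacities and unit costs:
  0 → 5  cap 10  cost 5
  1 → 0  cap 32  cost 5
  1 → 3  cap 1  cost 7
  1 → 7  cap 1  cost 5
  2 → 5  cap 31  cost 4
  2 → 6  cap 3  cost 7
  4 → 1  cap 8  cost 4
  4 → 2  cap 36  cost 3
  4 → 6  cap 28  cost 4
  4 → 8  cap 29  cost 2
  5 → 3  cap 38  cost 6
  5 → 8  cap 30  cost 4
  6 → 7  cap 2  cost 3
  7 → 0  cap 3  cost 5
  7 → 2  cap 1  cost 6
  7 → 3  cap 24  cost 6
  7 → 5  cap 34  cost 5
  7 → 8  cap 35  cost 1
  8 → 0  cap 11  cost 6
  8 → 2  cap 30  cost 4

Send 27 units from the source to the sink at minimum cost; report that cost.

shortest-cost path #1: 4→1→3 push 1 @ unit cost 11 (adds 11)
shortest-cost path #2: 4→6→7→3 push 2 @ unit cost 13 (adds 26)
shortest-cost path #3: 4→2→5→3 push 24 @ unit cost 13 (adds 312)
total cost = 349

Minimum cost for 27 units: 349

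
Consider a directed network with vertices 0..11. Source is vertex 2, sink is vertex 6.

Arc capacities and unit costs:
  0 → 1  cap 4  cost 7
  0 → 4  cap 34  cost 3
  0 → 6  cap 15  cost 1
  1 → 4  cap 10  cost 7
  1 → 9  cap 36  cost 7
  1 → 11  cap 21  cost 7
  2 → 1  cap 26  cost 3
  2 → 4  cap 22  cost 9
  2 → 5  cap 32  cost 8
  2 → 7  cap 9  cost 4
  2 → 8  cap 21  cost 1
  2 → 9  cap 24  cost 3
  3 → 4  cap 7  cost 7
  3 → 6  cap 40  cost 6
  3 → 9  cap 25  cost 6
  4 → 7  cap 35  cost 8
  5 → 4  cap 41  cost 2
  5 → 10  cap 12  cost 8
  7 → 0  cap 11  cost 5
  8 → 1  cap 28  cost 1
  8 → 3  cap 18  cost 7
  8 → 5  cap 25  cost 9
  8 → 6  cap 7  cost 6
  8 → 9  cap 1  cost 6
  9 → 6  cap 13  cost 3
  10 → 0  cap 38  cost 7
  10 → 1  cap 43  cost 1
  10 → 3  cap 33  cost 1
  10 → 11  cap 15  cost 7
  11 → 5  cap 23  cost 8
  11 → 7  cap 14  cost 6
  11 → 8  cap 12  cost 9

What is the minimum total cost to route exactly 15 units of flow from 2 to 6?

Minimum cost for 15 units: 92

shortest-cost path #1: 2→9→6 push 13 @ unit cost 6 (adds 78)
shortest-cost path #2: 2→8→6 push 2 @ unit cost 7 (adds 14)
total cost = 92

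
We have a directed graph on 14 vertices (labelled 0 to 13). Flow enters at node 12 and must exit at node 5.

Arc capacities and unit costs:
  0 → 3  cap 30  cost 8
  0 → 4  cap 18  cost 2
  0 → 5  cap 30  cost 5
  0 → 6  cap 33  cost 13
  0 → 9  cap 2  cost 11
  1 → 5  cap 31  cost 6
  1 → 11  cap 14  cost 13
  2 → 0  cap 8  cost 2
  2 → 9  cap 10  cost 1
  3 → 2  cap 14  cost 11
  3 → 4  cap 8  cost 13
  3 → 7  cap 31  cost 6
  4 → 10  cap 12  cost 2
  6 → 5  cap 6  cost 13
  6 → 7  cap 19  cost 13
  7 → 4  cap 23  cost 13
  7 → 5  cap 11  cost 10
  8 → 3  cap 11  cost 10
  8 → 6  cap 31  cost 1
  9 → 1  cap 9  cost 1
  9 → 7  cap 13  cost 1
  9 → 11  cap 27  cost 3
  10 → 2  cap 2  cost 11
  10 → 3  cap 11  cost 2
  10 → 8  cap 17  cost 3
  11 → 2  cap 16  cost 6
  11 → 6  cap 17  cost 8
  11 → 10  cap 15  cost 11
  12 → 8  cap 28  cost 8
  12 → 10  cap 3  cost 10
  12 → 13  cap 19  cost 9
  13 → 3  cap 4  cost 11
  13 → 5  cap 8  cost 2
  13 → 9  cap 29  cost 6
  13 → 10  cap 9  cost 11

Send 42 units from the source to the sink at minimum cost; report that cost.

Minimum cost for 42 units: 1024

shortest-cost path #1: 12→13→5 push 8 @ unit cost 11 (adds 88)
shortest-cost path #2: 12→13→9→1→5 push 9 @ unit cost 22 (adds 198)
shortest-cost path #3: 12→8→6→5 push 6 @ unit cost 22 (adds 132)
shortest-cost path #4: 12→13→9→7→5 push 2 @ unit cost 26 (adds 52)
shortest-cost path #5: 12→10→3→7→5 push 3 @ unit cost 28 (adds 84)
shortest-cost path #6: 12→8→6→7→5 push 6 @ unit cost 32 (adds 192)
shortest-cost path #7: 12→8→6→7→3→10→2→0→5 push 2 @ unit cost 32 (adds 64)
shortest-cost path #8: 12→8→6→7→3→2→0→5 push 1 @ unit cost 34 (adds 34)
shortest-cost path #9: 12→8→3→2→0→5 push 5 @ unit cost 36 (adds 180)
total cost = 1024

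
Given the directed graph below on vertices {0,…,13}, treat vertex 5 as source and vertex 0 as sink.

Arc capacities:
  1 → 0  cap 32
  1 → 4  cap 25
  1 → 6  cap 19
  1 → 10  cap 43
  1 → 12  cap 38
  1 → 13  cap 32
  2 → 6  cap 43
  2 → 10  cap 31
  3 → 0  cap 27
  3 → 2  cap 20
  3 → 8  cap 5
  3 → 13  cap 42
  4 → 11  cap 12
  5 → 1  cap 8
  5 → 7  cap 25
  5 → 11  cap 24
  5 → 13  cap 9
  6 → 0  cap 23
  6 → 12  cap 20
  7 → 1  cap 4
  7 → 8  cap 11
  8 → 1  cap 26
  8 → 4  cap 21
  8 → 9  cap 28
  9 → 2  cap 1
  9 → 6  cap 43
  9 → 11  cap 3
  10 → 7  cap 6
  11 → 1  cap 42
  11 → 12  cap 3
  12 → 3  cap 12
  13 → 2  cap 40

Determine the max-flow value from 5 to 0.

Maximum flow value: 56

augment #1: 5→1→0 bottleneck 8, total now 8
augment #2: 5→7→1→0 bottleneck 4, total now 12
augment #3: 5→11→1→0 bottleneck 20, total now 32
augment #4: 5→11→1→6→0 bottleneck 4, total now 36
augment #5: 5→13→2→6→0 bottleneck 9, total now 45
augment #6: 5→7→8→1→6→0 bottleneck 10, total now 55
augment #7: 5→7→8→1→12→3→0 bottleneck 1, total now 56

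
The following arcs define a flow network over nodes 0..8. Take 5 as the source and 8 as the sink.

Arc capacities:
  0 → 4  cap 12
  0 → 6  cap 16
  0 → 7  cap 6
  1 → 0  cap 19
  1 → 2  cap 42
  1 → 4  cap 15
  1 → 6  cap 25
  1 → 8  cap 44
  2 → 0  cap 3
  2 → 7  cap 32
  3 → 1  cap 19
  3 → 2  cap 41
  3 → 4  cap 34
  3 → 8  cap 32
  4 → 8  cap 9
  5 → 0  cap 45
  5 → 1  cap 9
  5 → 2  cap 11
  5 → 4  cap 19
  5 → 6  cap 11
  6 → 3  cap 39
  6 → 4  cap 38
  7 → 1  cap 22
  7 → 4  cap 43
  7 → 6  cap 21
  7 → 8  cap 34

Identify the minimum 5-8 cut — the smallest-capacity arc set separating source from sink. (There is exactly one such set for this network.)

augment #1: 5→1→8 push 9
augment #2: 5→4→8 push 9
augment #3: 5→0→7→8 push 6
augment #4: 5→2→7→8 push 11
augment #5: 5→6→3→8 push 11
augment #6: 5→0→6→3→8 push 16
max flow = 62; residual-reachable set from 5 gives S-side
cut edges (S→T): {(0,6), (0,7), (4,8), (5,1), (5,2), (5,6)} total cap 62

Min-cut arcs: {(0,6), (0,7), (4,8), (5,1), (5,2), (5,6)} (total capacity 62)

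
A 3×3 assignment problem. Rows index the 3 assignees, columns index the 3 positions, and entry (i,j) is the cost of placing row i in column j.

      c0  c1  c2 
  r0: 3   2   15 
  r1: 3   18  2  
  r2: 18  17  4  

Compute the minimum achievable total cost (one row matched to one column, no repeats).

optimal assignment: row0→col1 (cost 2), row1→col0 (cost 3), row2→col2 (cost 4)
total = 2 + 3 + 4 = 9

Minimum assignment cost: 9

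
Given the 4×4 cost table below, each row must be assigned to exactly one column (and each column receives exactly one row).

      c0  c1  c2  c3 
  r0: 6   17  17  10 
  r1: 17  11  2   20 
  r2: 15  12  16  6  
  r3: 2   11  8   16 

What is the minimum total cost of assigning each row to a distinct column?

Minimum assignment cost: 25

optimal assignment: row0→col0 (cost 6), row1→col2 (cost 2), row2→col3 (cost 6), row3→col1 (cost 11)
total = 6 + 2 + 6 + 11 = 25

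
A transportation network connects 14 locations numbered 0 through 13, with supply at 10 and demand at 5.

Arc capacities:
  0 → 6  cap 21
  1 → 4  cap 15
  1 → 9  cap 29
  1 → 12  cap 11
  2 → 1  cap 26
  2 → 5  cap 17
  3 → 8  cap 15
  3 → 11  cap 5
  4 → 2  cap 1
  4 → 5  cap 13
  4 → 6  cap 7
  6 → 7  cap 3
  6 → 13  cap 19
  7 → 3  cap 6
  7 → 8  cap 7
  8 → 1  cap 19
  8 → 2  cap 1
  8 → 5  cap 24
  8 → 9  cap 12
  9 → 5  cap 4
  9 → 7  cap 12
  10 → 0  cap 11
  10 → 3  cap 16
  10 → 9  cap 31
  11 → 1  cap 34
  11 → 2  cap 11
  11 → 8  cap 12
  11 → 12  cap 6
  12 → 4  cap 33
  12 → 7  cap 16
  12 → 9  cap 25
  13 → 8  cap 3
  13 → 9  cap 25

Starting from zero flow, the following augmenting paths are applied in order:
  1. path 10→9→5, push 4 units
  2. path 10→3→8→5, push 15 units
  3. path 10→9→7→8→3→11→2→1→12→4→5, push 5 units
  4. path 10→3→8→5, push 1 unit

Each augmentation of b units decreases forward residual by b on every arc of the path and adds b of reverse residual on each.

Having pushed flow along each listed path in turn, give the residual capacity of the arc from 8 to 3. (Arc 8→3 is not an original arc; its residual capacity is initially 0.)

Residual capacity of (8,3): 11

after path 1 (10→9→5, push 4): res(8,3)=0
after path 2 (10→3→8→5, push 15): res(8,3)=15
after path 3 (10→9→7→8→3→11→2→1→12→4→5, push 5): res(8,3)=10
after path 4 (10→3→8→5, push 1): res(8,3)=11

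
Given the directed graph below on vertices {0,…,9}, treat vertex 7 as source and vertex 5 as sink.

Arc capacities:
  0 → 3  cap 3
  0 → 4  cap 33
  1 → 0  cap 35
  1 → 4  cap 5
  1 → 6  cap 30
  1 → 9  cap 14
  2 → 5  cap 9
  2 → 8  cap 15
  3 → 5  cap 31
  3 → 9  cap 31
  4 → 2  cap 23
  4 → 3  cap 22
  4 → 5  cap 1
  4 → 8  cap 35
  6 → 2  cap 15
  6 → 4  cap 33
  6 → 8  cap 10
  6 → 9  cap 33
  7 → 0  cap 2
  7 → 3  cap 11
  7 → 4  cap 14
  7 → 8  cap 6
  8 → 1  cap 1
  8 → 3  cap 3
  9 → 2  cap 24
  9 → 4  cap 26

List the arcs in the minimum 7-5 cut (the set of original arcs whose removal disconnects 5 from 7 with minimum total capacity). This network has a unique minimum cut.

augment #1: 7→3→5 push 11
augment #2: 7→4→5 push 1
augment #3: 7→0→3→5 push 2
augment #4: 7→4→2→5 push 9
augment #5: 7→4→3→5 push 4
augment #6: 7→8→3→5 push 3
augment #7: 7→8→1→0→3→5 push 1
max flow = 31; residual-reachable set from 7 gives S-side
cut edges (S→T): {(7,0), (7,3), (7,4), (8,1), (8,3)} total cap 31

Min-cut arcs: {(7,0), (7,3), (7,4), (8,1), (8,3)} (total capacity 31)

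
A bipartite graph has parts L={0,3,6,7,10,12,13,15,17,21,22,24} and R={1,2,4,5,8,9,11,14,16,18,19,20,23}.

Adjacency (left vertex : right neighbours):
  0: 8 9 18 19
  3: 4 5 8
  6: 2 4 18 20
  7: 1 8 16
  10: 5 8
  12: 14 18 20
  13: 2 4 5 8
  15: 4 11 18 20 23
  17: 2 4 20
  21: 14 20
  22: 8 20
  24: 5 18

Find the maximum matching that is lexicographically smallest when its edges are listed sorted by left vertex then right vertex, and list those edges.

|M| = 10 (so the lex-smallest maximum matching has 10 edges)
process left vertices in ascending order; for each, take the smallest-labelled available neighbour that still permits 10 edges overall, or leave it unmatched if none does
lex-smallest matching: {0-9, 3-4, 6-2, 7-1, 10-5, 12-14, 13-8, 15-11, 17-20, 24-18}

Lex-smallest maximum matching: {(0,9), (3,4), (6,2), (7,1), (10,5), (12,14), (13,8), (15,11), (17,20), (24,18)}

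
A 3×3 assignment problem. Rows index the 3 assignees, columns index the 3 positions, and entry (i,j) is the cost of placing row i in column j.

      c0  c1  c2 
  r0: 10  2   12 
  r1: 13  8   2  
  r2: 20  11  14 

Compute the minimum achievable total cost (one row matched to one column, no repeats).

Minimum assignment cost: 23

optimal assignment: row0→col0 (cost 10), row1→col2 (cost 2), row2→col1 (cost 11)
total = 10 + 2 + 11 = 23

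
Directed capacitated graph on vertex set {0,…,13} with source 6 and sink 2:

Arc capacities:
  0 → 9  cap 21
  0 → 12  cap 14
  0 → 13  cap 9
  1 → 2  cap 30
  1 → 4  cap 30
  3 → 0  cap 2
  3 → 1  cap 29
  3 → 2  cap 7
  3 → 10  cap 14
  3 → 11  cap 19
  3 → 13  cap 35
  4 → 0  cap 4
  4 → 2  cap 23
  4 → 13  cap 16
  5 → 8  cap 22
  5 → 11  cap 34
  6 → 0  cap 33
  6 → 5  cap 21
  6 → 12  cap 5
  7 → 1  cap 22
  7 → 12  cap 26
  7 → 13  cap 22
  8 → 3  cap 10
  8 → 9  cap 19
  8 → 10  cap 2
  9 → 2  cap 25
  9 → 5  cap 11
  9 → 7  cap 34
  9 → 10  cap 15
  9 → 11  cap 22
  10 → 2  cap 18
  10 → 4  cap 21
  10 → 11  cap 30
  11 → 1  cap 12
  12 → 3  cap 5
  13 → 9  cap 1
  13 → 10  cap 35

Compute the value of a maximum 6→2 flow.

augment #1: 6→0→9→2 bottleneck 21, total now 21
augment #2: 6→12→3→2 bottleneck 5, total now 26
augment #3: 6→0→13→9→2 bottleneck 1, total now 27
augment #4: 6→0→13→10→2 bottleneck 8, total now 35
augment #5: 6→5→8→3→2 bottleneck 2, total now 37
augment #6: 6→5→8→9→2 bottleneck 3, total now 40
augment #7: 6→5→8→10→2 bottleneck 2, total now 42
augment #8: 6→5→11→1→2 bottleneck 12, total now 54
augment #9: 6→5→8→3→1→2 bottleneck 2, total now 56

Maximum flow value: 56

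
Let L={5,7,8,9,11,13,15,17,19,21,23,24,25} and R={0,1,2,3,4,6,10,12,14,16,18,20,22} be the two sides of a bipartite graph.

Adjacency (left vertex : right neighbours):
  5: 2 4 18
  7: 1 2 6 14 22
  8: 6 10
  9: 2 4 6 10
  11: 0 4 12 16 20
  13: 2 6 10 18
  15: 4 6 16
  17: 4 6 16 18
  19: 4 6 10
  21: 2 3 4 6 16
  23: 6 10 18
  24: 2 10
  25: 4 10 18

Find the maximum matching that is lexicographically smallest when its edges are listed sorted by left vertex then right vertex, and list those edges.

|M| = 9 (so the lex-smallest maximum matching has 9 edges)
process left vertices in ascending order; for each, take the smallest-labelled available neighbour that still permits 9 edges overall, or leave it unmatched if none does
lex-smallest matching: {5-2, 7-1, 8-6, 9-4, 11-0, 13-10, 15-16, 17-18, 21-3}

Lex-smallest maximum matching: {(5,2), (7,1), (8,6), (9,4), (11,0), (13,10), (15,16), (17,18), (21,3)}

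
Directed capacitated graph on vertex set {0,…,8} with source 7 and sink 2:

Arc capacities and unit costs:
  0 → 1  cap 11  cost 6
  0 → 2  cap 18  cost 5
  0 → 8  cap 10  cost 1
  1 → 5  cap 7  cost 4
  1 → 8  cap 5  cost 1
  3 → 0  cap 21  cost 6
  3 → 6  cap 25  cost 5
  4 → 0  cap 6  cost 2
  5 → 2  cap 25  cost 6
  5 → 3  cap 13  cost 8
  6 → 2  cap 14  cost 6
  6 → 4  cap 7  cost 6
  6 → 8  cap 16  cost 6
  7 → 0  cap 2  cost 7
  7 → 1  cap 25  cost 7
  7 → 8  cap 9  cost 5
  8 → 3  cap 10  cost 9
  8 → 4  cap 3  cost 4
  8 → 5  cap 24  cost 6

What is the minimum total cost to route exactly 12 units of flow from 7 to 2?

shortest-cost path #1: 7→0→2 push 2 @ unit cost 12 (adds 24)
shortest-cost path #2: 7→8→4→0→2 push 3 @ unit cost 16 (adds 48)
shortest-cost path #3: 7→8→5→2 push 6 @ unit cost 17 (adds 102)
shortest-cost path #4: 7→1→5→2 push 1 @ unit cost 17 (adds 17)
total cost = 191

Minimum cost for 12 units: 191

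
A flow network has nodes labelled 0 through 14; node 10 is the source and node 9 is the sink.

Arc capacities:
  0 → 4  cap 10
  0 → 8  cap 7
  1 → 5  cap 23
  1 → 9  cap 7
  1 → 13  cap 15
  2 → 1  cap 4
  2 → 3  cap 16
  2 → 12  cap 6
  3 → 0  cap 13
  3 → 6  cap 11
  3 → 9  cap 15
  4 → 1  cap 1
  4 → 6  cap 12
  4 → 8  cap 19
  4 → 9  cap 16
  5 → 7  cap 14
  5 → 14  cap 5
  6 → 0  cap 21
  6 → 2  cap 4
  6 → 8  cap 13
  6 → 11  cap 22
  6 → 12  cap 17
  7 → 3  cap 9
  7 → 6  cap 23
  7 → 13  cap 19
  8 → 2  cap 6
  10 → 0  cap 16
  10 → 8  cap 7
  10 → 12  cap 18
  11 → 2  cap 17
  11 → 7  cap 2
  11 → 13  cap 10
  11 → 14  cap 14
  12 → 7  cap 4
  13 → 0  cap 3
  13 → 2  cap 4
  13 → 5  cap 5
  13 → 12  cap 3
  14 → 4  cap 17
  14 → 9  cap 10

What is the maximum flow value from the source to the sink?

augment #1: 10→0→4→9 bottleneck 10, total now 10
augment #2: 10→8→2→1→9 bottleneck 4, total now 14
augment #3: 10→8→2→3→9 bottleneck 2, total now 16
augment #4: 10→12→7→3→9 bottleneck 4, total now 20

Maximum flow value: 20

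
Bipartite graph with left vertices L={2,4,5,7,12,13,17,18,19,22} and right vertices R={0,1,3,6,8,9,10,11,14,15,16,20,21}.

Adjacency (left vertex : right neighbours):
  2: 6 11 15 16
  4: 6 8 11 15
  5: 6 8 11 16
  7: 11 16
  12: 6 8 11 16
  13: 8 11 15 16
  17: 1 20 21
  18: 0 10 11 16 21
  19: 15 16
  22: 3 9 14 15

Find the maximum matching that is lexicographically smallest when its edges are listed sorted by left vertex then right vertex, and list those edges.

|M| = 8 (so the lex-smallest maximum matching has 8 edges)
process left vertices in ascending order; for each, take the smallest-labelled available neighbour that still permits 8 edges overall, or leave it unmatched if none does
lex-smallest matching: {2-6, 4-8, 5-11, 7-16, 13-15, 17-1, 18-0, 22-3}

Lex-smallest maximum matching: {(2,6), (4,8), (5,11), (7,16), (13,15), (17,1), (18,0), (22,3)}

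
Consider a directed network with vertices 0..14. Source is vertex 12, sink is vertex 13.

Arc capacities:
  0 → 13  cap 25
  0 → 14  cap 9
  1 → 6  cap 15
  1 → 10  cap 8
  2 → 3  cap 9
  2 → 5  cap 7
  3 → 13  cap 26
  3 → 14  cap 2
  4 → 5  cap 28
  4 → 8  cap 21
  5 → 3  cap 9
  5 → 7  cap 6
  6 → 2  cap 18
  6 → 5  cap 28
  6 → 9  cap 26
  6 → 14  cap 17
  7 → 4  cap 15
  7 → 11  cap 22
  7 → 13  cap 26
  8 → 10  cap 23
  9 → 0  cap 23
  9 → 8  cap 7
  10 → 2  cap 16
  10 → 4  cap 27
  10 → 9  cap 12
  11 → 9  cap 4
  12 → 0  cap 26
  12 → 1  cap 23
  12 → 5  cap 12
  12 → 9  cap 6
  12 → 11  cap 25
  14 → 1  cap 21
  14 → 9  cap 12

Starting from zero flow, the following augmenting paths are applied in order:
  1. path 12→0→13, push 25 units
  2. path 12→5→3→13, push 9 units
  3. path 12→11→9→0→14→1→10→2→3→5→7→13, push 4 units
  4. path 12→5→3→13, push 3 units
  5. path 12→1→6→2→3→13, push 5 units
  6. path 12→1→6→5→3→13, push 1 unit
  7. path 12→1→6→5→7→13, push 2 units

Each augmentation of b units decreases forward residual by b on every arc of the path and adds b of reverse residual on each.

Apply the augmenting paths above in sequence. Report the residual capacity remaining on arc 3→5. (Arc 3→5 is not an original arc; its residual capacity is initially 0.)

Residual capacity of (3,5): 9

after path 1 (12→0→13, push 25): res(3,5)=0
after path 2 (12→5→3→13, push 9): res(3,5)=9
after path 3 (12→11→9→0→14→1→10→2→3→5→7→13, push 4): res(3,5)=5
after path 4 (12→5→3→13, push 3): res(3,5)=8
after path 5 (12→1→6→2→3→13, push 5): res(3,5)=8
after path 6 (12→1→6→5→3→13, push 1): res(3,5)=9
after path 7 (12→1→6→5→7→13, push 2): res(3,5)=9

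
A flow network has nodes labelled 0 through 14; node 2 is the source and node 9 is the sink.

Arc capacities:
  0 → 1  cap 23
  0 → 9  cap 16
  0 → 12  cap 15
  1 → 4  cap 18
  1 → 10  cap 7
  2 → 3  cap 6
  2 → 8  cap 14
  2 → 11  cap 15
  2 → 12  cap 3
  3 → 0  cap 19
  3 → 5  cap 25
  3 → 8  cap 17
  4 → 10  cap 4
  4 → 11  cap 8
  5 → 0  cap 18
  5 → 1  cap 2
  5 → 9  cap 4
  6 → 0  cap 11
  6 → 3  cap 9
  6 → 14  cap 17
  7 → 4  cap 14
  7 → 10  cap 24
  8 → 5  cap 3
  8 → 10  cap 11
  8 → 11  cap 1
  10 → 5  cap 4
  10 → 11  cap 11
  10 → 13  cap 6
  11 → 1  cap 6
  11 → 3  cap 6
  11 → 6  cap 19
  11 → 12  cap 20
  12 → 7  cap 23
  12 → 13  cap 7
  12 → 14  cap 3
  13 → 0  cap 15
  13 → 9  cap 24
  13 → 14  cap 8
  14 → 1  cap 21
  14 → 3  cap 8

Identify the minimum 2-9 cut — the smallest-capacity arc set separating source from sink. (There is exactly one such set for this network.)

Min-cut arcs: {(0,9), (5,9), (10,13), (12,13)} (total capacity 33)

augment #1: 2→3→0→9 push 6
augment #2: 2→8→5→9 push 3
augment #3: 2→12→13→9 push 3
augment #4: 2→8→10→5→9 push 1
augment #5: 2→8→10→13→9 push 6
augment #6: 2→11→3→0→9 push 6
augment #7: 2→11→6→0→9 push 4
augment #8: 2→11→12→13→9 push 4
max flow = 33; residual-reachable set from 2 gives S-side
cut edges (S→T): {(0,9), (5,9), (10,13), (12,13)} total cap 33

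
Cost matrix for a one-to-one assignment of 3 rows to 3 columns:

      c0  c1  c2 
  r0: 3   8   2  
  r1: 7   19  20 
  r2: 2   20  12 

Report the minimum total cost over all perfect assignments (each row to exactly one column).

optimal assignment: row0→col2 (cost 2), row1→col1 (cost 19), row2→col0 (cost 2)
total = 2 + 19 + 2 = 23

Minimum assignment cost: 23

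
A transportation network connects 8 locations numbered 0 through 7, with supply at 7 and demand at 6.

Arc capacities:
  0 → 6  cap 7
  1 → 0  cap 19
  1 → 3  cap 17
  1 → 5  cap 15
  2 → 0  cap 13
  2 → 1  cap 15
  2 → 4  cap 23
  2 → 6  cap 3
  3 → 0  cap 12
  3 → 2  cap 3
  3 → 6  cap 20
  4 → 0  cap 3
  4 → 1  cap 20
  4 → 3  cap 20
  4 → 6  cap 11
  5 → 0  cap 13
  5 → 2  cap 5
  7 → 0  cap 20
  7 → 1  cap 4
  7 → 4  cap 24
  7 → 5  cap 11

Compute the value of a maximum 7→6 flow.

augment #1: 7→0→6 bottleneck 7, total now 7
augment #2: 7→4→6 bottleneck 11, total now 18
augment #3: 7→1→3→6 bottleneck 4, total now 22
augment #4: 7→4→3→6 bottleneck 13, total now 35
augment #5: 7→5→2→6 bottleneck 3, total now 38
augment #6: 7→5→2→1→3→6 bottleneck 2, total now 40

Maximum flow value: 40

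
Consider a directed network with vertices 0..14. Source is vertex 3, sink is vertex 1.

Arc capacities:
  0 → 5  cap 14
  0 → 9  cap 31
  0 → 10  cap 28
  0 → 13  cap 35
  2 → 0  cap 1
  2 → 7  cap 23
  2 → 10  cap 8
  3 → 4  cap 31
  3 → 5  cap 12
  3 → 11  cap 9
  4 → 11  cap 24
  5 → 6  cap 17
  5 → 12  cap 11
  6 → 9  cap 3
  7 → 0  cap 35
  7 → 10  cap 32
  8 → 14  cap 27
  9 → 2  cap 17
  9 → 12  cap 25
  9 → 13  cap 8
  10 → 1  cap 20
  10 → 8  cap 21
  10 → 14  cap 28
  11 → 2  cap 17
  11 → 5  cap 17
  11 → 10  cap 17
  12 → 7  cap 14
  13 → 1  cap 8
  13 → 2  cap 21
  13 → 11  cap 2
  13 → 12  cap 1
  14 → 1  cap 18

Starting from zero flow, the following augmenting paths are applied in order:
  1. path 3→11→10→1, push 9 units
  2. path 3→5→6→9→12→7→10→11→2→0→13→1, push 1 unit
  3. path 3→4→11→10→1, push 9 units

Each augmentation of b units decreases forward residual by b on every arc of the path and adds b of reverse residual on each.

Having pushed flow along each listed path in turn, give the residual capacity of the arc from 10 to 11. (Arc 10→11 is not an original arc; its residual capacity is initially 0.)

after path 1 (3→11→10→1, push 9): res(10,11)=9
after path 2 (3→5→6→9→12→7→10→11→2→0→13→1, push 1): res(10,11)=8
after path 3 (3→4→11→10→1, push 9): res(10,11)=17

Residual capacity of (10,11): 17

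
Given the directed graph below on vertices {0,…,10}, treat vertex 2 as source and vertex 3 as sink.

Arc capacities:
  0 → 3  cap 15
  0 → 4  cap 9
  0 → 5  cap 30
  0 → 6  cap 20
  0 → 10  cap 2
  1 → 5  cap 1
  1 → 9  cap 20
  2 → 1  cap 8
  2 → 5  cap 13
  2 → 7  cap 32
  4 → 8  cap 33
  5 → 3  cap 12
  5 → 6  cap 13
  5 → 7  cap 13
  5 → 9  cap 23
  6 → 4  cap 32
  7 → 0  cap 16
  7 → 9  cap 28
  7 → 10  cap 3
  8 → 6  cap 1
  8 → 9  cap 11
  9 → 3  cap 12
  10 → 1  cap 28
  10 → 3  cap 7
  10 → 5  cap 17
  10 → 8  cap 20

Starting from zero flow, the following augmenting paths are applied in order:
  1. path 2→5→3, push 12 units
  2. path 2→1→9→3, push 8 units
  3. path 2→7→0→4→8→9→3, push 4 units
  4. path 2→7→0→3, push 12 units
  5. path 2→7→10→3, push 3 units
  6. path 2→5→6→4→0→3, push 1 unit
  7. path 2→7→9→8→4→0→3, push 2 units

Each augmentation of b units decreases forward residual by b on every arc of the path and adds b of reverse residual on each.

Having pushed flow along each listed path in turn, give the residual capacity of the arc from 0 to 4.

after path 1 (2→5→3, push 12): res(0,4)=9
after path 2 (2→1→9→3, push 8): res(0,4)=9
after path 3 (2→7→0→4→8→9→3, push 4): res(0,4)=5
after path 4 (2→7→0→3, push 12): res(0,4)=5
after path 5 (2→7→10→3, push 3): res(0,4)=5
after path 6 (2→5→6→4→0→3, push 1): res(0,4)=6
after path 7 (2→7→9→8→4→0→3, push 2): res(0,4)=8

Residual capacity of (0,4): 8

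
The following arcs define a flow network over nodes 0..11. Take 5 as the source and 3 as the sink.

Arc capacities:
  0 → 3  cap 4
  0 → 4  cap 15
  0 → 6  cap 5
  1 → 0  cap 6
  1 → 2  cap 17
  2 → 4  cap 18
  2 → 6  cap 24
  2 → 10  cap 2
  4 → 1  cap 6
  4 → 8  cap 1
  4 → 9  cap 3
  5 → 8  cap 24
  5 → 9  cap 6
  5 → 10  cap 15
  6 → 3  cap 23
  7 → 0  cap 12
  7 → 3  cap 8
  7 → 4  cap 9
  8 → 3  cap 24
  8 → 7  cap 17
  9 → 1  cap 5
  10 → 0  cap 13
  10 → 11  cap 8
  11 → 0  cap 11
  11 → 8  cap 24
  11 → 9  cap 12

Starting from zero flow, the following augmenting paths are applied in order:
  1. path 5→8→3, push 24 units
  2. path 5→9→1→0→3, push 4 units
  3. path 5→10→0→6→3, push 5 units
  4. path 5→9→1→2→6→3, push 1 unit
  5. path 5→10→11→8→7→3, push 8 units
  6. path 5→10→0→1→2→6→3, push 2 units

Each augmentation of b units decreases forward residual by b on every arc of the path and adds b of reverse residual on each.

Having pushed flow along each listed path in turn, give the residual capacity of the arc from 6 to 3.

Residual capacity of (6,3): 15

after path 1 (5→8→3, push 24): res(6,3)=23
after path 2 (5→9→1→0→3, push 4): res(6,3)=23
after path 3 (5→10→0→6→3, push 5): res(6,3)=18
after path 4 (5→9→1→2→6→3, push 1): res(6,3)=17
after path 5 (5→10→11→8→7→3, push 8): res(6,3)=17
after path 6 (5→10→0→1→2→6→3, push 2): res(6,3)=15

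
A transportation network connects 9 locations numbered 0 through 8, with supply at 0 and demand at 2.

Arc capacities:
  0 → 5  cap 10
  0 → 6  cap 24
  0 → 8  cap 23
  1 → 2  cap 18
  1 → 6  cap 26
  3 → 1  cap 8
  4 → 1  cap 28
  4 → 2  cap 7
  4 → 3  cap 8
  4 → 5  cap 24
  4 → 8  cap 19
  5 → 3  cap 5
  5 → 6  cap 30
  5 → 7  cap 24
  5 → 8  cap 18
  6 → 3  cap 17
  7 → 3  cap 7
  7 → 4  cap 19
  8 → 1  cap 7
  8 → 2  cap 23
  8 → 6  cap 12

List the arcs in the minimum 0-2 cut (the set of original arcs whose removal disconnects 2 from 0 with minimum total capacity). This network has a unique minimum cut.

Min-cut arcs: {(0,5), (0,8), (3,1)} (total capacity 41)

augment #1: 0→8→2 push 23
augment #2: 0→5→3→1→2 push 5
augment #3: 0→5→7→4→2 push 5
augment #4: 0→6→3→1→2 push 3
augment #5: 0→6→3→5→7→4→2 push 2
augment #6: 0→6→3→5→8→1→2 push 3
max flow = 41; residual-reachable set from 0 gives S-side
cut edges (S→T): {(0,5), (0,8), (3,1)} total cap 41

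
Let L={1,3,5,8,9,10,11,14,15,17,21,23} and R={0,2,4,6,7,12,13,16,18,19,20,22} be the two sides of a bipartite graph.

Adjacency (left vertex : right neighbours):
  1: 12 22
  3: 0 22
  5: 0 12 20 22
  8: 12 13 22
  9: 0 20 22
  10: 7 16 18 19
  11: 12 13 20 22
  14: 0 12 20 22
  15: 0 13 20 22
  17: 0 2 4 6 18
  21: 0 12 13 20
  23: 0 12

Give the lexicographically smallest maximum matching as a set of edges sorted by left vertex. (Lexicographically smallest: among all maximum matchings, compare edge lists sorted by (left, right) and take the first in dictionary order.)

Lex-smallest maximum matching: {(1,12), (3,0), (5,20), (8,13), (9,22), (10,7), (17,2)}

|M| = 7 (so the lex-smallest maximum matching has 7 edges)
process left vertices in ascending order; for each, take the smallest-labelled available neighbour that still permits 7 edges overall, or leave it unmatched if none does
lex-smallest matching: {1-12, 3-0, 5-20, 8-13, 9-22, 10-7, 17-2}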